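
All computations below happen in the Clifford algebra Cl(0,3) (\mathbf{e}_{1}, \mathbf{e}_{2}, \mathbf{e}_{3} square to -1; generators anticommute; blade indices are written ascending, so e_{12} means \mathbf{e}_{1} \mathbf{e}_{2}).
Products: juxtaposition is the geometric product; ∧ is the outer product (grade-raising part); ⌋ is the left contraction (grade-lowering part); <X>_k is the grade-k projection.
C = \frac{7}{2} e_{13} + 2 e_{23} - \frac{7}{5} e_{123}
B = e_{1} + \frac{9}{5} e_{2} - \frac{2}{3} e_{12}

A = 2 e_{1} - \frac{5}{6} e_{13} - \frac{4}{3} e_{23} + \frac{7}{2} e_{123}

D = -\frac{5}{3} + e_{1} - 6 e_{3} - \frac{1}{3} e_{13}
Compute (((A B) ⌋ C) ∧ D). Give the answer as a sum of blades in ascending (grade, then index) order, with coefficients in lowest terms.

step 1: -2 + \frac{4}{3} e_{2} - \frac{9}{10} e_{3} + \frac{18}{5} e_{12} + \frac{647}{90} e_{13} - \frac{73}{18} e_{23} + \frac{1}{6} e_{123}
step 2: -\frac{1037}{60} - \frac{1589}{180} e_{1} - \frac{5339}{450} e_{2} + \frac{178}{75} e_{3} - \frac{63}{50} e_{12} - \frac{133}{15} e_{13} - 4 e_{23} + \frac{14}{5} e_{123}
step 3: \frac{1037}{36} - \frac{347}{135} e_{1} + \frac{5339}{270} e_{2} + \frac{8977}{90} e_{3} + \frac{3142}{225} e_{12} + \frac{64019}{900} e_{13} + \frac{5839}{75} e_{23} - \frac{6833}{1350} e_{123}
Answer: \frac{1037}{36} - \frac{347}{135} e_{1} + \frac{5339}{270} e_{2} + \frac{8977}{90} e_{3} + \frac{3142}{225} e_{12} + \frac{64019}{900} e_{13} + \frac{5839}{75} e_{23} - \frac{6833}{1350} e_{123}


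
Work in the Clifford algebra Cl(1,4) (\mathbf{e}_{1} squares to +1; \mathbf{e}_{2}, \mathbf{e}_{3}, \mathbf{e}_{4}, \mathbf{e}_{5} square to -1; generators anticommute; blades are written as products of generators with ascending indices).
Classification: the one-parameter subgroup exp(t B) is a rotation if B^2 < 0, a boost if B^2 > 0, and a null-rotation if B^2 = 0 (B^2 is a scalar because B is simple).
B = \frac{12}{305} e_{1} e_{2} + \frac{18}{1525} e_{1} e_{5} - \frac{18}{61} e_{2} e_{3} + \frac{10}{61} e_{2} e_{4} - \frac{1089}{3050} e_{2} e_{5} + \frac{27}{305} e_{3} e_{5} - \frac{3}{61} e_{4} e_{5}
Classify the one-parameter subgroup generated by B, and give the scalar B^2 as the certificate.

B^2 term by term: the squares give (\frac{12}{305})^2*(e_{1} e_{2})^2 + (\frac{18}{1525})^2*(e_{1} e_{5})^2 + (-\frac{18}{61})^2*(e_{2} e_{3})^2 + (\frac{10}{61})^2*(e_{2} e_{4})^2 + (-\frac{1089}{3050})^2*(e_{2} e_{5})^2 + (\frac{27}{305})^2*(e_{3} e_{5})^2 + (-\frac{3}{61})^2*(e_{4} e_{5})^2 = \frac{144}{93025}*(+1) + \frac{324}{2325625}*(+1) + \frac{324}{3721}*(-1) + \frac{100}{3721}*(-1) + \frac{1185921}{9302500}*(-1) + \frac{729}{93025}*(-1) + \frac{9}{3721}*(-1) = -\frac{1}{4} (each basis 2-blade squares to minus the product of its generators' squares); cross terms between blades sharing an index anticommute and cancel; the commuting (index-disjoint) pairs give grade-4 terms 2*c*c'*(blade product), which cancel blade by blade — e_{1} e_{2} e_{3} e_{5}: \frac{648}{93025} - \frac{648}{93025} = 0; e_{1} e_{2} e_{4} e_{5}: -\frac{72}{18605} + \frac{72}{18605} = 0; e_{2} e_{3} e_{4} e_{5}: \frac{108}{3721} - \frac{108}{3721} = 0 — confirming B is simple. So B^2 = -\frac{1}{4}.
Answer: rotation, certificate B^2 = -\frac{1}{4}. Because -\frac{1}{4} is invariant under every versor sandwich, the classification follows from its sign alone.


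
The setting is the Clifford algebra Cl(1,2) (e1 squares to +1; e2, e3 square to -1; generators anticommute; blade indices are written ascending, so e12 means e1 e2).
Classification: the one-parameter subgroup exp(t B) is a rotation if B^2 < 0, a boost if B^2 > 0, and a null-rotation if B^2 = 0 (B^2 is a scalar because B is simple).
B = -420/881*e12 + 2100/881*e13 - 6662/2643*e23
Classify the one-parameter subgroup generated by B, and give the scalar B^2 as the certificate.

B^2 term by term: the squares give (-420/881)^2*(e12)^2 + (2100/881)^2*(e13)^2 + (-6662/2643)^2*(e23)^2 = 176400/776161*(+1) + 4410000/776161*(+1) + 44382244/6985449*(-1) = -4/9 (each basis 2-blade squares to minus the product of its generators' squares); cross terms between blades sharing an index anticommute and cancel. So B^2 = -4/9.
Answer: rotation, certificate B^2 = -4/9. Certificate logic: -4/9 is a conjugation-invariant scalar, so its sign fixes rotation versus boost versus null-rotation outright.


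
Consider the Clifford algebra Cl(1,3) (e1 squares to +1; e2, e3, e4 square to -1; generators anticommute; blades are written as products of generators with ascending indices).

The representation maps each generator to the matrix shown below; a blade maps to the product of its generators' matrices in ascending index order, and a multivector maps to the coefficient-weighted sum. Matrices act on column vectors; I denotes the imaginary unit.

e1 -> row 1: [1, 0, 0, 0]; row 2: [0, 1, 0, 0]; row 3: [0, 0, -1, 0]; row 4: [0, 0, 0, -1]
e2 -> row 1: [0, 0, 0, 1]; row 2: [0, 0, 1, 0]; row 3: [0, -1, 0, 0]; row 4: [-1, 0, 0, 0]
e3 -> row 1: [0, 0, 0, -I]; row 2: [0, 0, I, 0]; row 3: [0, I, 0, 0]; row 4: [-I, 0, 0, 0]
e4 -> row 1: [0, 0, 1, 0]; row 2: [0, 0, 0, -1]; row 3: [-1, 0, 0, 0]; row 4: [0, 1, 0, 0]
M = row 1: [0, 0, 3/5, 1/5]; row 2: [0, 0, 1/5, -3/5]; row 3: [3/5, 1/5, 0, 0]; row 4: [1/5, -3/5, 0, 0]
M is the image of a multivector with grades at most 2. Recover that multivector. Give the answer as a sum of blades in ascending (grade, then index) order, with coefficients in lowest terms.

Method: the blade images are trace-orthogonal — tr(rho(e_A) rho(e_B)^-1) = 4 if A = B and 0 otherwise — and rho(e_A)^-1 = (e_A)^2 * rho(e_A) with (e_A)^2 = +1 or -1, so the coefficient of e_A in the preimage is (e_A)^2 * tr(M rho(e_A))/4.
Nonzero projections over blades of grade <= 2: e1 e2: (e1 e2)^2 = +1, tr(M rho(e1 e2)) = 4/5, coefficient 1/5; e1 e4: (e1 e4)^2 = +1, tr(M rho(e1 e4)) = 12/5, coefficient 3/5. Every other blade of grade <= 2 projects to 0.
Answer: 1/5*e1 e2 + 3/5*e1 e4


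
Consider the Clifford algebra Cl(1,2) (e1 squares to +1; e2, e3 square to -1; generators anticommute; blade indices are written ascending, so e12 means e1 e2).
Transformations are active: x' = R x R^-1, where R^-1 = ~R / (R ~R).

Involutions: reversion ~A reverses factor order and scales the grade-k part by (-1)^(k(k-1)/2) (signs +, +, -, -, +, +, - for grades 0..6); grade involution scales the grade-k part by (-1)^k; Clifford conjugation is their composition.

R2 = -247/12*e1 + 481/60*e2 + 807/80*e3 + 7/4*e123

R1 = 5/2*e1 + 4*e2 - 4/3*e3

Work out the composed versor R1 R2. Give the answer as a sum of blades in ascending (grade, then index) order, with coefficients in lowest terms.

Distribute over the terms of R1 (each basis-blade product reordered to ascending indices, repeated generators contracted through their squares):
(5/2*e1) R2 = -1235/24 + 481/24*e12 + 807/32*e13 + 35/8*e23
(4*e2) R2 = -481/15 + 247/3*e12 + 7*e13 + 807/20*e23
(-4/3*e3) R2 = 269/20 + 7/3*e12 - 247/9*e13 + 481/45*e23
Summing the partial products and collecting blades:
Answer: -2803/40 + 2513/24*e12 + 1375/288*e13 + 19949/360*e23


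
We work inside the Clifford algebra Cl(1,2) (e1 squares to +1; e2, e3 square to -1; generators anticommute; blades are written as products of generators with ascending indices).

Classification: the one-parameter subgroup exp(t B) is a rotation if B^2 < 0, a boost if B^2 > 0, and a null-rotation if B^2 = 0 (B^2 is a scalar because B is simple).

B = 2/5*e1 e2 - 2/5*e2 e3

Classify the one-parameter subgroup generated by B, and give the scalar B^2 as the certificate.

B^2 term by term: the squares give (2/5)^2*(e1 e2)^2 + (-2/5)^2*(e2 e3)^2 = 4/25*(+1) + 4/25*(-1) = 0 (each basis 2-blade squares to minus the product of its generators' squares); cross terms between blades sharing an index anticommute and cancel. So B^2 = 0.
Answer: null-rotation, certificate B^2 = 0. Key observation: B^2 = 0 is a conjugation invariant, so its sign decides the class regardless of the surface form of B.


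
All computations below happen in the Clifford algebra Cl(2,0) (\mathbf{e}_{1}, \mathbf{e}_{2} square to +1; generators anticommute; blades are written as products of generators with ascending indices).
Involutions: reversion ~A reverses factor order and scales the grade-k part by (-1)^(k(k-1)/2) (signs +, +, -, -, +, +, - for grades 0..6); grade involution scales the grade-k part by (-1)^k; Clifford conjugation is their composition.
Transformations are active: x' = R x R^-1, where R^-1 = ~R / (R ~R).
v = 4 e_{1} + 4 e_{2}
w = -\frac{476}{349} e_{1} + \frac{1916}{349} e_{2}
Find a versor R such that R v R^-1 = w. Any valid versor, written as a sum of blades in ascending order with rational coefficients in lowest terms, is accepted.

Here q(v) = q(w) = 32; the classical choice R = v + w = \frac{920}{349} e_{1} + \frac{3312}{349} e_{2} then realises v -> w under the sandwich.
Answer: \frac{920}{349} e_{1} + \frac{3312}{349} e_{2}


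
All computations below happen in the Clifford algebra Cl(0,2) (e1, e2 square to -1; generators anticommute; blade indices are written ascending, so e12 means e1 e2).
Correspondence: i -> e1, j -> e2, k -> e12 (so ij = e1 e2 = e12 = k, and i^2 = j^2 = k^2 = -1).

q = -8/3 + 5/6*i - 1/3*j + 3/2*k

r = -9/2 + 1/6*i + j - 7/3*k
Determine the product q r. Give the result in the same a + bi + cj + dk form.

In blades: q = -8/3 + 5/6*e1 - 1/3*e2 + 3/2*e12, r = -9/2 + 1/6*e1 + e2 - 7/3*e12.
Distribute q over r term by term (generator squares from the signature, products reordered to ascending indices): (-8/3)*r = 12 - 4/9*e1 - 8/3*e2 + 56/9*e12; (5/6*e1)*r = -5/36 - 15/4*e1 + 35/18*e2 + 5/6*e12; (-1/3*e2)*r = 1/3 + 7/9*e1 + 3/2*e2 + 1/18*e12; (3/2*e12)*r = 7/2 - 3/2*e1 + 1/4*e2 - 27/4*e12.
Sum: 565/36 - 59/12*e1 + 37/36*e2 + 13/36*e12; translating back through the correspondence:
Answer: 565/36 - 59/12*i + 37/36*j + 13/36*k


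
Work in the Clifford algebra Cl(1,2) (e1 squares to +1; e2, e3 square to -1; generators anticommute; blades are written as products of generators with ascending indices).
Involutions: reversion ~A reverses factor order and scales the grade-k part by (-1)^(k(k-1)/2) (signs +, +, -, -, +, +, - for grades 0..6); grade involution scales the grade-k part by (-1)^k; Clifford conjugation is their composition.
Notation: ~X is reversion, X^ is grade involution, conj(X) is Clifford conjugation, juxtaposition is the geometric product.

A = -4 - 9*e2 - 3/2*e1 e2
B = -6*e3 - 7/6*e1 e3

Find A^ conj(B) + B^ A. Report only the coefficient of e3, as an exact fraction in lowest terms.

first term: -24*e3 - 14/3*e1 e3 + 223/4*e2 e3 - 39/2*e1 e2 e3
second term: -24*e3 + 14/3*e1 e3 + 223/4*e2 e3 - 39/2*e1 e2 e3
Answer: -48


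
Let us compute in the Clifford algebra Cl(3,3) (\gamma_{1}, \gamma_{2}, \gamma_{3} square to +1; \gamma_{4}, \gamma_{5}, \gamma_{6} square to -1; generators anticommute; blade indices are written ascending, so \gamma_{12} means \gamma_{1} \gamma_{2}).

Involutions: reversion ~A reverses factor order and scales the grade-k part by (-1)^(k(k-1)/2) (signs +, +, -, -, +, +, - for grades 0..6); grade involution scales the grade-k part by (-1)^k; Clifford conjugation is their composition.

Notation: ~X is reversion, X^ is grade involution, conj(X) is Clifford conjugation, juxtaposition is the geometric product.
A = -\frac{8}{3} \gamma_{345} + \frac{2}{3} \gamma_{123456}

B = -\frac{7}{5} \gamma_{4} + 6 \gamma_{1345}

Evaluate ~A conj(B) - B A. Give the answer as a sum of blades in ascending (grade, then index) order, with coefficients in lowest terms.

first term: 16 \gamma_{1} + 4 \gamma_{26} + \frac{56}{15} \gamma_{35} + \frac{14}{15} \gamma_{12356}
second term: 16 \gamma_{1} - 4 \gamma_{26} + \frac{56}{15} \gamma_{35} - \frac{14}{15} \gamma_{12356}
Answer: 8 \gamma_{26} + \frac{28}{15} \gamma_{12356}


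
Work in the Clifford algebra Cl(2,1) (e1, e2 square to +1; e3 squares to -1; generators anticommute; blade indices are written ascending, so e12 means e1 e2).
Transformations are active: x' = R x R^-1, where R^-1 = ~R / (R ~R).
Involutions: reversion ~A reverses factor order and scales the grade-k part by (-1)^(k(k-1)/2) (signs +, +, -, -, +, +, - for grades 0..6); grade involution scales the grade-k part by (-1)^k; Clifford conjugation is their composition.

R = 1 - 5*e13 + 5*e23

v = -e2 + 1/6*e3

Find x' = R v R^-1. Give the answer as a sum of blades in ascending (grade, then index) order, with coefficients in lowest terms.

~R = 1 + 5*e13 - 5*e23, and R ~R = -49, so R^-1 = ~R / (-49).
R v = 5/6*e1 - 11/6*e2 + 31/6*e3 - 5*e123
Answer: -155/147*e1 + 8/147*e2 - 37/98*e3


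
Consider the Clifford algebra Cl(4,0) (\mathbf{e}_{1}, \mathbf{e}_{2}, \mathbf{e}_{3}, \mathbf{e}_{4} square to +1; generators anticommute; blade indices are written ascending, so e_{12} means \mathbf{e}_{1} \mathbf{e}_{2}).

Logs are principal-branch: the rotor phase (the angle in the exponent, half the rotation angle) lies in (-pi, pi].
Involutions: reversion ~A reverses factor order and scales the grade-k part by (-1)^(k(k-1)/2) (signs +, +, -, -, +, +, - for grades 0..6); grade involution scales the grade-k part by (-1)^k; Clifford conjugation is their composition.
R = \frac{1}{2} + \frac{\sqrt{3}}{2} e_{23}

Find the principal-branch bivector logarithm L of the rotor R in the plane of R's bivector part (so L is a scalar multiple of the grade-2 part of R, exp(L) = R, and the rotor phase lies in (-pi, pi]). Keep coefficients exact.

The scalar part of R is \frac{1}{2}, and that scalar determines the rotor phase on the principal branch; recovering the unit plane as bivector-part over sine of the phase gives L = phase * plane.
Concretely: cos(phase) = \frac{1}{2} gives phase = ±\frac{\pi}{3}, and since phase/sin(phase) is even the sign is immaterial: L = (phase/sin(phase)) * <R>_2 = (\frac{2 \sqrt{3} \pi}{9}) * <R>_2.
Answer: \frac{\pi}{3} e_{23}


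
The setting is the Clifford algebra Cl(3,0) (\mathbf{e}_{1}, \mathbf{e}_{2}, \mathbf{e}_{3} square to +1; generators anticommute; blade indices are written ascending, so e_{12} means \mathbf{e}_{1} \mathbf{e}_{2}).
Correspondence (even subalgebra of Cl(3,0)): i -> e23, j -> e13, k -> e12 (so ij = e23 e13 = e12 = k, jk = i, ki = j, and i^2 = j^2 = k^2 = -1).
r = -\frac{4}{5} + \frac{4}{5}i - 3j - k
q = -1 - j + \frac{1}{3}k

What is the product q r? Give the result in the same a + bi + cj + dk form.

In blades: q = -1 + \frac{1}{3} e_{12} - e_{13}, r = -\frac{4}{5} - e_{12} - 3 e_{13} + \frac{4}{5} e_{23}.
Distribute q over r term by term (generator squares from the signature, products reordered to ascending indices): (-1)*r = \frac{4}{5} + e_{12} + 3 e_{13} - \frac{4}{5} e_{23}; (\frac{1}{3} e_{12})*r = \frac{1}{3} - \frac{4}{15} e_{12} + \frac{4}{15} e_{13} + e_{23}; (-e_{13})*r = -3 + \frac{4}{5} e_{12} + \frac{4}{5} e_{13} + e_{23}.
Sum: -\frac{28}{15} + \frac{23}{15} e_{12} + \frac{61}{15} e_{13} + \frac{6}{5} e_{23}; translating back through the correspondence:
Answer: -\frac{28}{15} + \frac{6}{5}i + \frac{61}{15}j + \frac{23}{15}k


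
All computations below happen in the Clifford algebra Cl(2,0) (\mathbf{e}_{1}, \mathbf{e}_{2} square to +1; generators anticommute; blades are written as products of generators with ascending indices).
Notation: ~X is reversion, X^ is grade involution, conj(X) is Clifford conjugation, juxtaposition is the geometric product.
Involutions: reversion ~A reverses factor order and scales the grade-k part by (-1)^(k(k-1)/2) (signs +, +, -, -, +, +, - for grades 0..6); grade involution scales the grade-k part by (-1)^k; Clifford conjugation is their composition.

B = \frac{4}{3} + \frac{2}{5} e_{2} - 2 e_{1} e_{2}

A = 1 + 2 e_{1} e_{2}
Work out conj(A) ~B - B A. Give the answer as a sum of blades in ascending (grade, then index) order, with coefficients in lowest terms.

first term: \frac{16}{3} - \frac{4}{5} e_{1} + \frac{2}{5} e_{2} - \frac{2}{3} e_{1} e_{2}
second term: \frac{16}{3} - \frac{4}{5} e_{1} + \frac{2}{5} e_{2} + \frac{2}{3} e_{1} e_{2}
Answer: -\frac{4}{3} e_{1} e_{2}


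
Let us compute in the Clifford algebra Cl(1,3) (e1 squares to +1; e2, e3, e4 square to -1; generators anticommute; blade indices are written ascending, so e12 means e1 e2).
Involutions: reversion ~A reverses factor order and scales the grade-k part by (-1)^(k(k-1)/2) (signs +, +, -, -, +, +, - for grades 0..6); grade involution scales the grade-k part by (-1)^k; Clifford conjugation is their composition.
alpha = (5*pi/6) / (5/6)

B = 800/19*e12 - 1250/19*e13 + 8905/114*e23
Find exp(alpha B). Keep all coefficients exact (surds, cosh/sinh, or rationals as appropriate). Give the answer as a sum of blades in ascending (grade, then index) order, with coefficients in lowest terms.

B^2 term by term: the squares give (800/19)^2*(e12)^2 + (-1250/19)^2*(e13)^2 + (8905/114)^2*(e23)^2 = 640000/361*(+1) + 1562500/361*(+1) + 79299025/12996*(-1) = -25/36 (each basis 2-blade squares to minus the product of its generators' squares); cross terms between blades sharing an index anticommute and cancel. So B^2 = -25/36.
B^2 = -25/36 — a negative square means the series sums to a rotation: l = 5/6, alpha*l = 5*pi/6, so exp(alpha B) = cos(5*pi/6) + (sin(5*pi/6)/(5/6))*B = -sqrt(3)/2 + (3/5)*B.
Answer: -sqrt(3)/2 + 480/19*e12 - 750/19*e13 + 1781/38*e23


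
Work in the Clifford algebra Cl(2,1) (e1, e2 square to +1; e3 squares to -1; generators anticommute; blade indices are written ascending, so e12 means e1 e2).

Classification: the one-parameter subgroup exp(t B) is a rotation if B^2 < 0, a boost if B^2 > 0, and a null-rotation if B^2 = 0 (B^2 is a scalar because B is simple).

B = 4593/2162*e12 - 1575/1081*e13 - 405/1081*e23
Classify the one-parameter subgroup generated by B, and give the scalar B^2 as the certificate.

B^2 term by term: the squares give (4593/2162)^2*(e12)^2 + (-1575/1081)^2*(e13)^2 + (-405/1081)^2*(e23)^2 = 21095649/4674244*(-1) + 2480625/1168561*(+1) + 164025/1168561*(+1) = -9/4 (each basis 2-blade squares to minus the product of its generators' squares); cross terms between blades sharing an index anticommute and cancel. So B^2 = -9/4.
Answer: rotation, certificate B^2 = -9/4. Check the certificate: B^2 = -9/4, and that sign is decisive whatever form B takes.


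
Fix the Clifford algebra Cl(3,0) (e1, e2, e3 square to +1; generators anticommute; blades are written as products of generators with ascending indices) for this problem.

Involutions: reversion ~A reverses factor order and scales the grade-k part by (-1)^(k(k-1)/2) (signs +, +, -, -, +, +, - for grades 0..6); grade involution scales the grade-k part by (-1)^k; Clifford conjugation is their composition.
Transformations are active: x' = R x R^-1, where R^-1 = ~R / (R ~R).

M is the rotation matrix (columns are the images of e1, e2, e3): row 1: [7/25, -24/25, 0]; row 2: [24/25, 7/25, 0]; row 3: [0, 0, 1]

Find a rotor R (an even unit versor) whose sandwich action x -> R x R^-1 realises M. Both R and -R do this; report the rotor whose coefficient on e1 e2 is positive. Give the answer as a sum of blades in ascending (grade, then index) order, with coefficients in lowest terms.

Method: write R = a + b12*e1 e2 + b13*e1 e3 + b23*e2 e3 with a^2 + b12^2 + b13^2 + b23^2 = 1 (so R^-1 = ~R). Expanding the columns R e_j ~R gives tr M = 4a^2 - 1 and, from the antisymmetric part, M21 - M12 = -4a*b12, M13 - M31 = 4a*b13, M32 - M23 = -4a*b23.
Here tr M = 39/25, so a^2 = (1 + tr M)/4 = 16/25 and a = ±4/5. Taking a = 4/5: M21 - M12 = 48/25, M13 - M31 = 0, M32 - M23 = 0, giving b12 = -3/5, b13 = 0, b23 = 0, i.e. R = 4/5 - 3/5*e1 e2.
Its e1 e2 coefficient is negative, so report the other preimage -R.
Answer: -4/5 + 3/5*e1 e2. Note: both R and -R realise this M (trace 39/25); the covering map identifies them, and the e1 e2-coefficient sign is the tie-breaker.


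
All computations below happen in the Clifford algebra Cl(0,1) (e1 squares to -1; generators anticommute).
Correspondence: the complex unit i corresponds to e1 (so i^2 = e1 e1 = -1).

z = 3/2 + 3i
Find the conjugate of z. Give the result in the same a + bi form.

In blades: z = 3/2 + 3*e1.
Conjugation here is Clifford conjugation: the scalar is fixed and the grade-1 and grade-2 blades all flip sign, giving 3/2 - 3*e1; translating back:
Answer: 3/2 - 3i


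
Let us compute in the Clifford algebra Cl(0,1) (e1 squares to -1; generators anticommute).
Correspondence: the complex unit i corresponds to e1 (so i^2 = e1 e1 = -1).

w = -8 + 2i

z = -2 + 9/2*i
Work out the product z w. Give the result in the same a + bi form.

In blades: z = -2 + 9/2*e1, w = -8 + 2*e1.
Distribute z over w term by term (generator squares from the signature, products reordered to ascending indices): (-2)*w = 16 - 4*e1; (9/2*e1)*w = -9 - 36*e1.
Sum: 7 - 40*e1; translating back through the correspondence:
Answer: 7 - 40i


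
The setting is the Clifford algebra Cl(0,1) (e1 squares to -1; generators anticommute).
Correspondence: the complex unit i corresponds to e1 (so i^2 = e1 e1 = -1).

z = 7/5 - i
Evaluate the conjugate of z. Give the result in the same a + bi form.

In blades: z = 7/5 - e1.
Conjugation here is Clifford conjugation: the scalar is fixed and the grade-1 and grade-2 blades all flip sign, giving 7/5 + e1; translating back:
Answer: 7/5 + i


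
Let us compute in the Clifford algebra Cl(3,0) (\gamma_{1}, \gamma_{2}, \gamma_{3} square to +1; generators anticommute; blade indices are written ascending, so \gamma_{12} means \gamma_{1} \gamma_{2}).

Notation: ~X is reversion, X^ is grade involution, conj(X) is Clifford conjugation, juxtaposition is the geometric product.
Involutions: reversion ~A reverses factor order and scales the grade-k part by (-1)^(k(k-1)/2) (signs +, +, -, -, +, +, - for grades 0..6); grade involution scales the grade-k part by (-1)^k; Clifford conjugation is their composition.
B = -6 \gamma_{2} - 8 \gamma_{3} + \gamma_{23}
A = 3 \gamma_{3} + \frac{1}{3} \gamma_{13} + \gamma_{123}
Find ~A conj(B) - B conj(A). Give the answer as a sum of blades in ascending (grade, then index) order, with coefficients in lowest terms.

first term: 24 - \frac{11}{3} \gamma_{1} + 3 \gamma_{2} - \frac{25}{3} \gamma_{12} + 6 \gamma_{13} - 18 \gamma_{23} + 2 \gamma_{123}
second term: 24 - \frac{11}{3} \gamma_{1} - 3 \gamma_{2} - \frac{25}{3} \gamma_{12} + 6 \gamma_{13} + 18 \gamma_{23} - 2 \gamma_{123}
Answer: 6 \gamma_{2} - 36 \gamma_{23} + 4 \gamma_{123}


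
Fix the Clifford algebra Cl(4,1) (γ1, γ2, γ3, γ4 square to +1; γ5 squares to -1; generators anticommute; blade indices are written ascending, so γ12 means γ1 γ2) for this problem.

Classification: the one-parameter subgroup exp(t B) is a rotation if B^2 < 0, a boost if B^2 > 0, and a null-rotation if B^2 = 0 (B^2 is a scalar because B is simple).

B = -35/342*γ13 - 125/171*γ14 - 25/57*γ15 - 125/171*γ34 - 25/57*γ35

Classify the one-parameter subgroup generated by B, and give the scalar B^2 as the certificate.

B^2 term by term: the squares give (-35/342)^2*(γ13)^2 + (-125/171)^2*(γ14)^2 + (-25/57)^2*(γ15)^2 + (-125/171)^2*(γ34)^2 + (-25/57)^2*(γ35)^2 = 1225/116964*(-1) + 15625/29241*(-1) + 625/3249*(+1) + 15625/29241*(-1) + 625/3249*(+1) = -25/36 (each basis 2-blade squares to minus the product of its generators' squares); cross terms between blades sharing an index anticommute and cancel; the commuting (index-disjoint) pairs give grade-4 terms 2*c*c'*(blade product), which cancel blade by blade — γ1345: -6250/9747 + 6250/9747 = 0 — confirming B is simple. So B^2 = -25/36.
Answer: rotation, certificate B^2 = -25/36. B^2 = -25/36 is basis-independent, so its sign is the whole story.


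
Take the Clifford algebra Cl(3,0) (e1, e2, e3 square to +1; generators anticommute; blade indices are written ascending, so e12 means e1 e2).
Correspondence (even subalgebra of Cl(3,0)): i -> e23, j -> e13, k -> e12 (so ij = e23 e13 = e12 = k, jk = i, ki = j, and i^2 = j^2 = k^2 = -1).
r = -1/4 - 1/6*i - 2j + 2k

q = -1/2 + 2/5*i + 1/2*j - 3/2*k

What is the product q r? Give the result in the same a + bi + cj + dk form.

In blades: q = -1/2 - 3/2*e12 + 1/2*e13 + 2/5*e23, r = -1/4 + 2*e12 - 2*e13 - 1/6*e23.
Distribute q over r term by term (generator squares from the signature, products reordered to ascending indices): (-1/2)*r = 1/8 - e12 + e13 + 1/12*e23; (-3/2*e12)*r = 3 + 3/8*e12 + 1/4*e13 - 3*e23; (1/2*e13)*r = 1 + 1/12*e12 - 1/8*e13 + e23; (2/5*e23)*r = 1/15 - 4/5*e12 - 4/5*e13 - 1/10*e23.
Sum: 503/120 - 161/120*e12 + 13/40*e13 - 121/60*e23; translating back through the correspondence:
Answer: 503/120 - 121/60*i + 13/40*j - 161/120*k


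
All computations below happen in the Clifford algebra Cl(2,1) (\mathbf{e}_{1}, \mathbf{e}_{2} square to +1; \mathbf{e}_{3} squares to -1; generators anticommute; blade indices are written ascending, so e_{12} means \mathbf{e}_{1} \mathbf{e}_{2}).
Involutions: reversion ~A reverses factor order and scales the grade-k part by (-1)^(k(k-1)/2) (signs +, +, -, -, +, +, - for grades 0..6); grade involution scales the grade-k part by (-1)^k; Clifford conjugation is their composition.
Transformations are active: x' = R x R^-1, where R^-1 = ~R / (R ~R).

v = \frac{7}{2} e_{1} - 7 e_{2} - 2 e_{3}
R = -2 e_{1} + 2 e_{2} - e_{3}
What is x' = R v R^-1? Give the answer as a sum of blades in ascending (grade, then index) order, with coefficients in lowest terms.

~R = -2 e_{1} + 2 e_{2} - e_{3}, and R ~R = 7, so R^-1 = ~R / (7).
R v = -23 + 7 e_{12} + \frac{15}{2} e_{13} - 11 e_{23}
Answer: \frac{135}{14} e_{1} - \frac{43}{7} e_{2} + \frac{60}{7} e_{3}


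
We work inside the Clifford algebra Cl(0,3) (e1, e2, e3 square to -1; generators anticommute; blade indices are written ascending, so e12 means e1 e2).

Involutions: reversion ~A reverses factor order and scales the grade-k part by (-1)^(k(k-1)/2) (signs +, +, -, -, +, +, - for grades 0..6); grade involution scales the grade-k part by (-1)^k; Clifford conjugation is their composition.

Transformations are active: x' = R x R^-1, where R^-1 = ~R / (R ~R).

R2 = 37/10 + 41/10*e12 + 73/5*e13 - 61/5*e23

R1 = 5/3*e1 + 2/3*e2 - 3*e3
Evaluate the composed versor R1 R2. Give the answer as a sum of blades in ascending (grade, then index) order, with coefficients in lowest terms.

Distribute over the terms of R1 (each basis-blade product reordered to ascending indices, repeated generators contracted through their squares):
(5/3*e1) R2 = 37/6*e1 - 41/6*e2 - 73/3*e3 - 61/3*e123
(2/3*e2) R2 = 41/15*e1 + 37/15*e2 + 122/15*e3 - 146/15*e123
(-3*e3) R2 = -219/5*e1 + 183/5*e2 - 111/10*e3 - 123/10*e123
Summing the partial products and collecting blades:
Answer: -349/10*e1 + 967/30*e2 - 273/10*e3 - 1271/30*e123


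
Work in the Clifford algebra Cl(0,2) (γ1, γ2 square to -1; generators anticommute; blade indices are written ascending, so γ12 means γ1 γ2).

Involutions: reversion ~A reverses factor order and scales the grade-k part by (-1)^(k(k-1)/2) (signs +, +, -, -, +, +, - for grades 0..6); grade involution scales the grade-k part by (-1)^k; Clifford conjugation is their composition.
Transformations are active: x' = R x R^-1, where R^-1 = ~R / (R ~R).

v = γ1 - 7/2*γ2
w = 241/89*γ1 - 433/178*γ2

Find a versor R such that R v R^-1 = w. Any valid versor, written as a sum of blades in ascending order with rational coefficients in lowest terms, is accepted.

R = v + w = 330/89*γ1 - 528/89*γ2 works: the equal norms (-53/4) guarantee its sandwich swaps v into w.
Answer: 330/89*γ1 - 528/89*γ2


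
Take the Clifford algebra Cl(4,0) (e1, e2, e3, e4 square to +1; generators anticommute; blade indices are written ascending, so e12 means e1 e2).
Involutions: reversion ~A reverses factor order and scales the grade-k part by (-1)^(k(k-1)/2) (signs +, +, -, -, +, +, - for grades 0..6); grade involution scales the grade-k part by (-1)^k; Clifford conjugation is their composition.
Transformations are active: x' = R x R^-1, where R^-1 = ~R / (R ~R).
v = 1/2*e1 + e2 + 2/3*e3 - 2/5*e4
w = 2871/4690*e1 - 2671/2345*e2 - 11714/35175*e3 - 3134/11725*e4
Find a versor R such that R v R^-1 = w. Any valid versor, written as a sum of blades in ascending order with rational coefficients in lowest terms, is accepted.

Reasoning: v^2 = w^2 = 1669/900 since conjugation preserves the quadratic form; R = v + w = 2608/2345*e1 - 326/2345*e2 + 3912/11725*e3 - 7824/11725*e4 is then valid when invertible, keeping its own part and reversing (v - w)/2.
Answer: 2608/2345*e1 - 326/2345*e2 + 3912/11725*e3 - 7824/11725*e4


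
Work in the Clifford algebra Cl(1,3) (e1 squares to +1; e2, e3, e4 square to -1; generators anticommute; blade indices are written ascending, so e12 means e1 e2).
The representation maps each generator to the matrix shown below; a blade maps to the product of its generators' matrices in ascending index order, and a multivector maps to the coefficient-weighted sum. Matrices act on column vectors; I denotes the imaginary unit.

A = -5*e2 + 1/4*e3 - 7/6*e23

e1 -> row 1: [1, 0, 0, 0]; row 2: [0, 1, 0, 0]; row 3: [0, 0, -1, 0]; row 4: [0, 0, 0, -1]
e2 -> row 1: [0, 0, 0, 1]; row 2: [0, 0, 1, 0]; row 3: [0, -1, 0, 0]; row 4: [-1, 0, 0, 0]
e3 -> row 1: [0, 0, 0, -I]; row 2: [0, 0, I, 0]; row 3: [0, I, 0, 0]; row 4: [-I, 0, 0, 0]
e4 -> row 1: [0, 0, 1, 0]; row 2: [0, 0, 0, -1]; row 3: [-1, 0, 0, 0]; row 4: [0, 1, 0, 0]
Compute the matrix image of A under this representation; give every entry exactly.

Bivector images (products of the table entries): rho(e23) = rho(e2)rho(e3) = row 1: [-I, 0, 0, 0]; row 2: [0, I, 0, 0]; row 3: [0, 0, -I, 0]; row 4: [0, 0, 0, I].
M = (-5)*rho(e2) + (1/4)*rho(e3) + (-7/6)*rho(e23), summed entrywise:
Answer: row 1: [7*I/6, 0, 0, -5 - I/4]; row 2: [0, -7*I/6, -5 + I/4, 0]; row 3: [0, 5 + I/4, 7*I/6, 0]; row 4: [5 - I/4, 0, 0, -7*I/6]


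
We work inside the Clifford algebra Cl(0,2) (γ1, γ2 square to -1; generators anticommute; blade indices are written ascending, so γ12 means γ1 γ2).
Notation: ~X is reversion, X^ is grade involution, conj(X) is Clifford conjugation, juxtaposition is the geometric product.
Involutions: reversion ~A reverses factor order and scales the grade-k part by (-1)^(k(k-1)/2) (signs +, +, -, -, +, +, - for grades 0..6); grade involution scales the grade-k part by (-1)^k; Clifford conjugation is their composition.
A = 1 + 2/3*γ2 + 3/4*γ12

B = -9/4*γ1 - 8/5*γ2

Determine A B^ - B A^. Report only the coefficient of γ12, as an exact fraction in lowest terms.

first term: -16/15 + 21/20*γ1 + 263/80*γ2 - 3/2*γ12
second term: -16/15 - 69/20*γ1 + 7/80*γ2 + 3/2*γ12
Answer: -3


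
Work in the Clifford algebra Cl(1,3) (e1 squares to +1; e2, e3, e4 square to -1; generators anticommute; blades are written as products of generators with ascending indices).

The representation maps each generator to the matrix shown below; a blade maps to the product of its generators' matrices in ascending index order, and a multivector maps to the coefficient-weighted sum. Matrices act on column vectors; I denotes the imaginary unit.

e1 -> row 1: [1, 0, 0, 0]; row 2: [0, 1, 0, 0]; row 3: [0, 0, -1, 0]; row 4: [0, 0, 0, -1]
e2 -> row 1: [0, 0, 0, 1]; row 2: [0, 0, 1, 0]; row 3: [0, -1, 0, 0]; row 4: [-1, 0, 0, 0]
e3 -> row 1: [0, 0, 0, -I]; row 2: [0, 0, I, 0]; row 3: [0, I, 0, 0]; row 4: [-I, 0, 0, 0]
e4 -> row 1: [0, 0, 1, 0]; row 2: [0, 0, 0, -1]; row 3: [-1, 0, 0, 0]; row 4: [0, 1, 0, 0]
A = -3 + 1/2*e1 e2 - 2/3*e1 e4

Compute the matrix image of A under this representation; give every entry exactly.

Bivector images (products of the table entries): rho(e1 e2) = rho(e1)rho(e2) = row 1: [0, 0, 0, 1]; row 2: [0, 0, 1, 0]; row 3: [0, 1, 0, 0]; row 4: [1, 0, 0, 0]; rho(e1 e4) = rho(e1)rho(e4) = row 1: [0, 0, 1, 0]; row 2: [0, 0, 0, -1]; row 3: [1, 0, 0, 0]; row 4: [0, -1, 0, 0].
M = (-3)*1 + (1/2)*rho(e1 e2) + (-2/3)*rho(e1 e4), summed entrywise (1 is the identity matrix):
Answer: row 1: [-3, 0, -2/3, 1/2]; row 2: [0, -3, 1/2, 2/3]; row 3: [-2/3, 1/2, -3, 0]; row 4: [1/2, 2/3, 0, -3]


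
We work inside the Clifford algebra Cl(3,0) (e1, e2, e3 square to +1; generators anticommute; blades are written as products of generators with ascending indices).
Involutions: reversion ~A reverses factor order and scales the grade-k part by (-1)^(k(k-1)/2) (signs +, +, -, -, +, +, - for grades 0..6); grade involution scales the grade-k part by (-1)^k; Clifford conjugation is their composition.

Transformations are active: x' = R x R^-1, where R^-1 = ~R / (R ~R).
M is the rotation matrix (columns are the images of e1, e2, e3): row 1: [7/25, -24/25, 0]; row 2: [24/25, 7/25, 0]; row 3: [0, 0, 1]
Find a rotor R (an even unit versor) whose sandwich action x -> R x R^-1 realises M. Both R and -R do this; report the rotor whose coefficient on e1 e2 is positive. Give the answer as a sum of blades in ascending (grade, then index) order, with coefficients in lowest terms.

Method: write R = a + b12*e1 e2 + b13*e1 e3 + b23*e2 e3 with a^2 + b12^2 + b13^2 + b23^2 = 1 (so R^-1 = ~R). Expanding the columns R e_j ~R gives tr M = 4a^2 - 1 and, from the antisymmetric part, M21 - M12 = -4a*b12, M13 - M31 = 4a*b13, M32 - M23 = -4a*b23.
Here tr M = 39/25, so a^2 = (1 + tr M)/4 = 16/25 and a = ±4/5. Taking a = 4/5: M21 - M12 = 48/25, M13 - M31 = 0, M32 - M23 = 0, giving b12 = -3/5, b13 = 0, b23 = 0, i.e. R = 4/5 - 3/5*e1 e2.
Its e1 e2 coefficient is negative, so report the other preimage -R.
Answer: -4/5 + 3/5*e1 e2. Uniqueness: Spin(3) -> SO(3) maps R and -R to the same rotation of trace 39/25; fixing the sign of the e1 e2 coefficient removes the ambiguity.


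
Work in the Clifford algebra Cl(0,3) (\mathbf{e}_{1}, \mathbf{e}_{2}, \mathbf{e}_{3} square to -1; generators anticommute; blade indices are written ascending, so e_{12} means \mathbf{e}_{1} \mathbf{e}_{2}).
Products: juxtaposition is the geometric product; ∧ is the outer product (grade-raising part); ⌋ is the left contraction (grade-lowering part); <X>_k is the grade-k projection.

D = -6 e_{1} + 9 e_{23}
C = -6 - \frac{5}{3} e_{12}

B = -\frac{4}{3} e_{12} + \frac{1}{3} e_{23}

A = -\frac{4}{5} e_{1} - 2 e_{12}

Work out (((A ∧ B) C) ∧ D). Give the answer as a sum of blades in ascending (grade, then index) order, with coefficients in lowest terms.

step 1: -\frac{4}{15} e_{123}
step 2: -\frac{4}{9} e_{3} + \frac{8}{5} e_{123}
step 3: -\frac{8}{3} e_{13}
Answer: -\frac{8}{3} e_{13}


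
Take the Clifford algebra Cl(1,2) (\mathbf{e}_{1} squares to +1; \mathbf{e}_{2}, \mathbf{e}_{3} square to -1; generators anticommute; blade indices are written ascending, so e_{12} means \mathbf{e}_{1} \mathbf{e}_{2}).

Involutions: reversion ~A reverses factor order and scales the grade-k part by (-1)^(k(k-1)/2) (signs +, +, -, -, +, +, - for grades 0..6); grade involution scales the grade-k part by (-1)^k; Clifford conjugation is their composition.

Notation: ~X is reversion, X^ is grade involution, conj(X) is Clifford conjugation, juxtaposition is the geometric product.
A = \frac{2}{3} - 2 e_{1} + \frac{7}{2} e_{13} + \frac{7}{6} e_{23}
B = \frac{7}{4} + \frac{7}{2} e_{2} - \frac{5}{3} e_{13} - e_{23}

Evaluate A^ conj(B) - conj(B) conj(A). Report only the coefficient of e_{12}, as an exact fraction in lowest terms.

first term: \frac{35}{6} + \frac{7}{2} e_{1} - \frac{7}{3} e_{2} - \frac{3}{4} e_{3} - \frac{49}{9} e_{12} + \frac{521}{72} e_{13} + \frac{65}{24} e_{23} + \frac{57}{4} e_{123}
second term: -\frac{7}{2} + \frac{7}{2} e_{1} - \frac{7}{3} e_{2} - \frac{89}{12} e_{3} + \frac{77}{9} e_{12} - \frac{361}{72} e_{13} - \frac{11}{8} e_{23} - \frac{41}{4} e_{123}
Answer: -14


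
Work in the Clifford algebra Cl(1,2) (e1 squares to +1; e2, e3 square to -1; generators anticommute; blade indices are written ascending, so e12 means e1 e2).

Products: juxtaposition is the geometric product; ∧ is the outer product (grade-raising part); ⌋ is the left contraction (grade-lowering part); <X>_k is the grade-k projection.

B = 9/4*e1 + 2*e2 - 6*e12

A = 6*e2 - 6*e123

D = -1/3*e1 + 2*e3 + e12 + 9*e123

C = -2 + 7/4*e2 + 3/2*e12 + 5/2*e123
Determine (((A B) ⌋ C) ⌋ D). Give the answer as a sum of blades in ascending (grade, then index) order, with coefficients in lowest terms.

step 1: -12 - 36*e1 + 36*e3 - 27/2*e12 - 12*e13 - 27/2*e23
step 2: 15/4 + 135/4*e1 - 45*e2 - 135/4*e3 - 108*e12 - 90*e23 - 30*e123
step 3: 873/4 + 3055/4*e1 + 135/4*e2 - 1929/2*e3 + 615/2*e12 - 405*e13 + 1215/4*e23 + 135/4*e123
Answer: 873/4 + 3055/4*e1 + 135/4*e2 - 1929/2*e3 + 615/2*e12 - 405*e13 + 1215/4*e23 + 135/4*e123


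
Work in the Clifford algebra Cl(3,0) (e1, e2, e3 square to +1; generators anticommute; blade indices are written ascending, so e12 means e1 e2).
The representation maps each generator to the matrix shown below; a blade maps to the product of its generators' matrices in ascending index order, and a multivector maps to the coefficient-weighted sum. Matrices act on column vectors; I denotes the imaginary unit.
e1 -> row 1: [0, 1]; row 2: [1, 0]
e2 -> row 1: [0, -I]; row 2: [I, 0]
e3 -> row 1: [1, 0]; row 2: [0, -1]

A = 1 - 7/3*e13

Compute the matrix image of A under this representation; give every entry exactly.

Bivector images (products of the table entries): rho(e13) = rho(e1)rho(e3) = row 1: [0, -1]; row 2: [1, 0].
M = (1)*1 + (-7/3)*rho(e13), summed entrywise (1 is the identity matrix):
Answer: row 1: [1, 7/3]; row 2: [-7/3, 1]


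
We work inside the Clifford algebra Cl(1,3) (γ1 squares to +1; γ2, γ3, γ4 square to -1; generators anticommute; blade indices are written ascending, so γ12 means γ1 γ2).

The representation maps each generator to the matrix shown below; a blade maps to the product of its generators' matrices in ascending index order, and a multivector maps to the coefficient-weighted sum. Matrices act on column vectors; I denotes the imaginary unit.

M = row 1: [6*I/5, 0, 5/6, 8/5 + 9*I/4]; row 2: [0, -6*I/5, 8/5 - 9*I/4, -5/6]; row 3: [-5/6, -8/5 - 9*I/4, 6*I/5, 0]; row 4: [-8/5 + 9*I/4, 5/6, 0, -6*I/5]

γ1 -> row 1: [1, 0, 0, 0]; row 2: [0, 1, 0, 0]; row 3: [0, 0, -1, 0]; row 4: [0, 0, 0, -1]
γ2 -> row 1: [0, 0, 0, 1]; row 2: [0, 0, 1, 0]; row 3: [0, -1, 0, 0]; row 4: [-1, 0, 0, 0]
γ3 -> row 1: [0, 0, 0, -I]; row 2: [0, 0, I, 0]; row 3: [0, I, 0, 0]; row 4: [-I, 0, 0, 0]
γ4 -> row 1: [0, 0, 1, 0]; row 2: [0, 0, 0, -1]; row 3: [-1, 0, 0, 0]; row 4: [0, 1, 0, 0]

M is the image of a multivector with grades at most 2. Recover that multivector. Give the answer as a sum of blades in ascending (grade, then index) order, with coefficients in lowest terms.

Method: the blade images are trace-orthogonal — tr(rho(e_A) rho(e_B)^-1) = 4 if A = B and 0 otherwise — and rho(e_A)^-1 = (e_A)^2 * rho(e_A) with (e_A)^2 = +1 or -1, so the coefficient of e_A in the preimage is (e_A)^2 * tr(M rho(e_A))/4.
Nonzero projections over blades of grade <= 2: γ2: (γ2)^2 = -1, tr(M rho(γ2)) = -32/5, coefficient 8/5; γ3: (γ3)^2 = -1, tr(M rho(γ3)) = 9, coefficient -9/4; γ4: (γ4)^2 = -1, tr(M rho(γ4)) = -10/3, coefficient 5/6; γ23: (γ23)^2 = -1, tr(M rho(γ23)) = 24/5, coefficient -6/5. Every other blade of grade <= 2 projects to 0.
Answer: 8/5*γ2 - 9/4*γ3 + 5/6*γ4 - 6/5*γ23


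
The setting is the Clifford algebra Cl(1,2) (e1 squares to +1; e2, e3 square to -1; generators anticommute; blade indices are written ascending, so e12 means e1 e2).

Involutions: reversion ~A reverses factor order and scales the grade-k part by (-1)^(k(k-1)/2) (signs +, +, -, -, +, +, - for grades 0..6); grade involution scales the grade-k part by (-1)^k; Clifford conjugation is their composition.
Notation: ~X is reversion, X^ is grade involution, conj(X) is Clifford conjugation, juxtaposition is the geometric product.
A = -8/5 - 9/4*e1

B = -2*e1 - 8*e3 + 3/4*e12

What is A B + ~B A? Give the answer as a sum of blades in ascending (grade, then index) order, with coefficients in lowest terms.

first term: 9/2 + 16/5*e1 - 27/16*e2 + 64/5*e3 - 6/5*e12 + 18*e13
second term: 9/2 + 16/5*e1 - 27/16*e2 + 64/5*e3 + 6/5*e12 - 18*e13
Answer: 9 + 32/5*e1 - 27/8*e2 + 128/5*e3


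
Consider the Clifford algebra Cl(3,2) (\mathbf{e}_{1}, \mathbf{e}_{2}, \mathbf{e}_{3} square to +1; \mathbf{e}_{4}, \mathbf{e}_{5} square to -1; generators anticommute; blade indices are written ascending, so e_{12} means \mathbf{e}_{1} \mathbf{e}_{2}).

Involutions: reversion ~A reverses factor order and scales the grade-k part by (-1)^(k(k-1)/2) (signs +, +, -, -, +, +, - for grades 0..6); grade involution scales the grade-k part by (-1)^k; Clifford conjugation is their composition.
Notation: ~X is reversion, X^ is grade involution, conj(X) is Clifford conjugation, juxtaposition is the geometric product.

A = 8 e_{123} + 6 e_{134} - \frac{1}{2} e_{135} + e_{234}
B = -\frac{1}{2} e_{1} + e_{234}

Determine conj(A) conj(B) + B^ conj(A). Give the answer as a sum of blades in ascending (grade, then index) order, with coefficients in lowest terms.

first term: 1 + 6 e_{12} - 8 e_{14} + 4 e_{23} + 3 e_{34} - \frac{1}{4} e_{35} - \frac{1}{2} e_{1234} - \frac{1}{2} e_{1245}
second term: -1 + 6 e_{12} - 8 e_{14} + 4 e_{23} + 3 e_{34} - \frac{1}{4} e_{35} + \frac{1}{2} e_{1234} + \frac{1}{2} e_{1245}
Answer: 12 e_{12} - 16 e_{14} + 8 e_{23} + 6 e_{34} - \frac{1}{2} e_{35}
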